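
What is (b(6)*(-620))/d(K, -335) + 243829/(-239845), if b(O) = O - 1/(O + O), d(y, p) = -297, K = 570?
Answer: 2422242586/213701895 ≈ 11.335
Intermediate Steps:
b(O) = O - 1/(2*O)
(b(6)*(-620))/d(K, -335) + 243829/(-239845) = ((6 - ½/6)*(-620))/(-297) + 243829/(-239845) = ((6 - ½*⅙)*(-620))*(-1/297) + 243829*(-1/239845) = ((6 - 1/12)*(-620))*(-1/297) - 243829/239845 = ((71/12)*(-620))*(-1/297) - 243829/239845 = -11005/3*(-1/297) - 243829/239845 = 11005/891 - 243829/239845 = 2422242586/213701895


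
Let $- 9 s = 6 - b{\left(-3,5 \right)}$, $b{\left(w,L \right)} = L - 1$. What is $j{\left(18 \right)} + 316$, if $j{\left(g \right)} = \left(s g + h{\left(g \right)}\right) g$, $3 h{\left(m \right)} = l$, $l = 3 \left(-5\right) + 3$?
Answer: $172$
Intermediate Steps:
$b{\left(w,L \right)} = -1 + L$ ($b{\left(w,L \right)} = L - 1 = -1 + L$)
$l = -12$ ($l = -15 + 3 = -12$)
$h{\left(m \right)} = -4$ ($h{\left(m \right)} = \frac{1}{3} \left(-12\right) = -4$)
$s = - \frac{2}{9}$ ($s = - \frac{6 - \left(-1 + 5\right)}{9} = - \frac{6 - 4}{9} = \left(- \frac{1}{9}\right) 2 = - \frac{2}{9} \approx -0.22222$)
$j{\left(g \right)} = g \left(-4 - \frac{2 g}{9}\right)$ ($j{\left(g \right)} = \left(- \frac{2 g}{9} - 4\right) g = \left(-4 - \frac{2 g}{9}\right) g = g \left(-4 - \frac{2 g}{9}\right)$)
$j{\left(18 \right)} + 316 = \left(- \frac{2}{9}\right) 18 \left(18 + 18\right) + 316 = \left(- \frac{2}{9}\right) 18 \cdot 36 + 316 = -144 + 316 = 172$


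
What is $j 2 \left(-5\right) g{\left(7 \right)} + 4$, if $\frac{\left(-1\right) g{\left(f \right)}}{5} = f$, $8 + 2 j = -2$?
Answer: $-1746$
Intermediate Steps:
$j = -5$ ($j = -4 + \frac{1}{2} \left(-2\right) = -4 - 1 = -5$)
$g{\left(f \right)} = - 5 f$
$j 2 \left(-5\right) g{\left(7 \right)} + 4 = \left(-5\right) 2 \left(-5\right) \left(\left(-5\right) 7\right) + 4 = \left(-10\right) \left(-5\right) \left(-35\right) + 4 = 50 \left(-35\right) + 4 = -1750 + 4 = -1746$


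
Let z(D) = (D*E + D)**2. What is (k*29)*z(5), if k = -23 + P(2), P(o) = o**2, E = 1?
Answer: -55100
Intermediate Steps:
z(D) = 4*D**2 (z(D) = (D*1 + D)**2 = (D + D)**2 = (2*D)**2 = 4*D**2)
k = -19 (k = -23 + 2**2 = -23 + 4 = -19)
(k*29)*z(5) = (-19*29)*(4*5**2) = -2204*25 = -551*100 = -55100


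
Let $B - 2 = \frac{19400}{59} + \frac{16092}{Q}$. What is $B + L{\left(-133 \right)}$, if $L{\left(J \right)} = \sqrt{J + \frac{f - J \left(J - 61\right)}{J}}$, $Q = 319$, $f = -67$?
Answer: $\frac{7175670}{18821} + \frac{2 \sqrt{271985}}{133} \approx 389.1$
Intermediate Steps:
$L{\left(J \right)} = \sqrt{J + \frac{-67 - J \left(-61 + J\right)}{J}}$ ($L{\left(J \right)} = \sqrt{J + \frac{-67 - J \left(J - 61\right)}{J}} = \sqrt{J + \frac{-67 - J \left(-61 + J\right)}{J}}$)
$B = \frac{7175670}{18821}$ ($B = 2 + \left(\frac{19400}{59} + \frac{16092}{319}\right) = 2 + \frac{7138028}{18821} = \frac{7175670}{18821} \approx 381.26$)
$B + L{\left(-133 \right)} = \frac{7175670}{18821} + \sqrt{61 - \frac{67}{-133}} = \frac{7175670}{18821} + \sqrt{61 - - \frac{67}{133}} = \frac{7175670}{18821} + \sqrt{61 + \frac{67}{133}} = \frac{7175670}{18821} + \sqrt{\frac{8180}{133}} = \frac{7175670}{18821} + \frac{2 \sqrt{271985}}{133}$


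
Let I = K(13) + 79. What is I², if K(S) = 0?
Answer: 6241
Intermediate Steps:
I = 79 (I = 0 + 79 = 79)
I² = 79² = 6241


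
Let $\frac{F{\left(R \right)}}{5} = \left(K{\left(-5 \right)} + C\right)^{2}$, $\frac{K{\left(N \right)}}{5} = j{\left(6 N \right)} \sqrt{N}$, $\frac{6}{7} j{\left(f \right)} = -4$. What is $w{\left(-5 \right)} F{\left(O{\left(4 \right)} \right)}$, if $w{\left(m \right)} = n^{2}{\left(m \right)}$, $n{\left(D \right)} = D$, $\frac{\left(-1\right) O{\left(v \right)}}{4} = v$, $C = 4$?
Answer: $- \frac{3044500}{9} - \frac{70000 i \sqrt{5}}{3} \approx -3.3828 \cdot 10^{5} - 52175.0 i$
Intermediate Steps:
$O{\left(v \right)} = - 4 v$
$j{\left(f \right)} = - \frac{14}{3}$ ($j{\left(f \right)} = \frac{7}{6} \left(-4\right) = - \frac{14}{3}$)
$K{\left(N \right)} = - \frac{70 \sqrt{N}}{3}$ ($K{\left(N \right)} = 5 \left(- \frac{14 \sqrt{N}}{3}\right) = - \frac{70 \sqrt{N}}{3}$)
$F{\left(R \right)} = 5 \left(4 - \frac{70 i \sqrt{5}}{3}\right)^{2}$ ($F{\left(R \right)} = 5 \left(- \frac{70 \sqrt{-5}}{3} + 4\right)^{2} = 5 \left(- \frac{70 i \sqrt{5}}{3} + 4\right)^{2} = 5 \left(4 - \frac{70 i \sqrt{5}}{3}\right)^{2}$)
$w{\left(m \right)} = m^{2}$
$w{\left(-5 \right)} F{\left(O{\left(4 \right)} \right)} = \left(-5\right)^{2} \left(- \frac{121780}{9} - \frac{2800 i \sqrt{5}}{3}\right) = 25 \left(- \frac{121780}{9} - \frac{2800 i \sqrt{5}}{3}\right) = - \frac{3044500}{9} - \frac{70000 i \sqrt{5}}{3}$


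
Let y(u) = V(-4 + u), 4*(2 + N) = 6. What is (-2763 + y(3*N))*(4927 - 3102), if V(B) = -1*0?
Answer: -5042475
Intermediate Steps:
N = -½ (N = -2 + (¼)*6 = -2 + 3/2 = -½ ≈ -0.50000)
V(B) = 0
y(u) = 0
(-2763 + y(3*N))*(4927 - 3102) = (-2763 + 0)*(4927 - 3102) = -2763*1825 = -5042475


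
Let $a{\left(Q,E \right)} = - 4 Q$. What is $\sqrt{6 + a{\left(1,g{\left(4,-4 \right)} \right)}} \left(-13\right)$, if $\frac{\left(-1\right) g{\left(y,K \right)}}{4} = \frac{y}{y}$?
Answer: $- 13 \sqrt{2} \approx -18.385$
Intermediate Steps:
$g{\left(y,K \right)} = -4$ ($g{\left(y,K \right)} = - 4 \frac{y}{y} = \left(-4\right) 1 = -4$)
$\sqrt{6 + a{\left(1,g{\left(4,-4 \right)} \right)}} \left(-13\right) = \sqrt{6 - 4} \left(-13\right) = \sqrt{2} \left(-13\right) = - 13 \sqrt{2}$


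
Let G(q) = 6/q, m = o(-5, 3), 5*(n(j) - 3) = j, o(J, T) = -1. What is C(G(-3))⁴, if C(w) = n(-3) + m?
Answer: 2401/625 ≈ 3.8416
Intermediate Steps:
n(j) = 3 + j/5
m = -1
C(w) = 7/5 (C(w) = (3 + (⅕)*(-3)) - 1 = (3 - ⅗) - 1 = 12/5 - 1 = 7/5)
C(G(-3))⁴ = (7/5)⁴ = 2401/625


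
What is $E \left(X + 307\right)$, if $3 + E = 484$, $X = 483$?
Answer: $379990$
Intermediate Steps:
$E = 481$ ($E = -3 + 484 = 481$)
$E \left(X + 307\right) = 481 \left(483 + 307\right) = 481 \cdot 790 = 379990$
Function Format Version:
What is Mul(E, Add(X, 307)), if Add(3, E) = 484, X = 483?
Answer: 379990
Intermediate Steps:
E = 481 (E = Add(-3, 484) = 481)
Mul(E, Add(X, 307)) = Mul(481, Add(483, 307)) = Mul(481, 790) = 379990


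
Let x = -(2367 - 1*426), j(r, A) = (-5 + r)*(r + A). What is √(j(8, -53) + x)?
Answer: 2*I*√519 ≈ 45.563*I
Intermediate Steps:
j(r, A) = (-5 + r)*(A + r)
x = -1941 (x = -(2367 - 426) = -1*1941 = -1941)
√(j(8, -53) + x) = √((8² - 5*(-53) - 5*8 - 53*8) - 1941) = √((64 + 265 - 40 - 424) - 1941) = √(-135 - 1941) = √(-2076) = 2*I*√519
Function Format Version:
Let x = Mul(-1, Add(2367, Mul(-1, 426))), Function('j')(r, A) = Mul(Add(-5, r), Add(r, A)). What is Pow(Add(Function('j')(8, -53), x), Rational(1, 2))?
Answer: Mul(2, I, Pow(519, Rational(1, 2))) ≈ Mul(45.563, I)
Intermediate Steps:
Function('j')(r, A) = Mul(Add(-5, r), Add(A, r))
x = -1941 (x = Mul(-1, Add(2367, -426)) = Mul(-1, 1941) = -1941)
Pow(Add(Function('j')(8, -53), x), Rational(1, 2)) = Pow(Add(Add(Pow(8, 2), Mul(-5, -53), Mul(-5, 8), Mul(-53, 8)), -1941), Rational(1, 2)) = Pow(Add(Add(64, 265, -40, -424), -1941), Rational(1, 2)) = Pow(Add(-135, -1941), Rational(1, 2)) = Pow(-2076, Rational(1, 2)) = Mul(2, I, Pow(519, Rational(1, 2)))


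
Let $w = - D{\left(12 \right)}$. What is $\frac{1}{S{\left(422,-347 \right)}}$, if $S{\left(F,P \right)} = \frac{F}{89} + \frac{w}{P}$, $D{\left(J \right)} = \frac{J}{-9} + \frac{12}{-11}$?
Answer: $\frac{1019139}{4825202} \approx 0.21121$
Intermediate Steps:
$D{\left(J \right)} = - \frac{12}{11} - \frac{J}{9}$ ($D{\left(J \right)} = J \left(- \frac{1}{9}\right) + 12 \left(- \frac{1}{11}\right) = - \frac{J}{9} - \frac{12}{11} = - \frac{12}{11} - \frac{J}{9}$)
$w = \frac{80}{33}$ ($w = - (- \frac{12}{11} - \frac{4}{3}) = \left(-1\right) \left(- \frac{80}{33}\right) = \frac{80}{33} \approx 2.4242$)
$S{\left(F,P \right)} = \frac{F}{89} + \frac{80}{33 P}$
$\frac{1}{S{\left(422,-347 \right)}} = \frac{1}{\frac{1}{89} \cdot 422 + \frac{80}{33 \left(-347\right)}} = \frac{1}{\frac{422}{89} + \frac{80}{33} \left(- \frac{1}{347}\right)} = \frac{1}{\frac{422}{89} - \frac{80}{11451}} = \frac{1}{\frac{4825202}{1019139}} = \frac{1019139}{4825202}$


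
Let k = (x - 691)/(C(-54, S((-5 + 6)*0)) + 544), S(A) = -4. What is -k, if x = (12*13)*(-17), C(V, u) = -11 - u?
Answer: 3343/537 ≈ 6.2253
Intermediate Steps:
x = -2652 (x = 156*(-17) = -2652)
k = -3343/537 (k = (-2652 - 691)/((-11 - 1*(-4)) + 544) = -3343/((-11 + 4) + 544) = -3343/(-7 + 544) = -3343/537 ≈ -6.2253)
-k = -1*(-3343/537) = 3343/537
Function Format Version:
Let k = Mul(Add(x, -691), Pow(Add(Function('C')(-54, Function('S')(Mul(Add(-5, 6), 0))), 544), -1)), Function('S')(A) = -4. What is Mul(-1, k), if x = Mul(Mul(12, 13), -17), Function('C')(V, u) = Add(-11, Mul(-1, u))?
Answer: Rational(3343, 537) ≈ 6.2253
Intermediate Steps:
x = -2652 (x = Mul(156, -17) = -2652)
k = Rational(-3343, 537) (k = Mul(Add(-2652, -691), Pow(Add(Add(-11, Mul(-1, -4)), 544), -1)) = Mul(-3343, Pow(Add(Add(-11, 4), 544), -1)) = Mul(-3343, Pow(Add(-7, 544), -1)) = Mul(-3343, Pow(537, -1)) = Mul(-3343, Rational(1, 537)) = Rational(-3343, 537) ≈ -6.2253)
Mul(-1, k) = Mul(-1, Rational(-3343, 537)) = Rational(3343, 537)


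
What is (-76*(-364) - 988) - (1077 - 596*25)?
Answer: 40499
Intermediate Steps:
(-76*(-364) - 988) - (1077 - 596*25) = (27664 - 988) - (1077 - 14900) = 26676 - 1*(-13823) = 26676 + 13823 = 40499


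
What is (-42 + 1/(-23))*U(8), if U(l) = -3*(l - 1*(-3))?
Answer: 31911/23 ≈ 1387.4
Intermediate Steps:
U(l) = -9 - 3*l (U(l) = -3*(l + 3) = -3*(3 + l) = -9 - 3*l)
(-42 + 1/(-23))*U(8) = (-42 + 1/(-23))*(-9 - 3*8) = (-42 - 1/23)*(-9 - 24) = -967/23*(-33) = 31911/23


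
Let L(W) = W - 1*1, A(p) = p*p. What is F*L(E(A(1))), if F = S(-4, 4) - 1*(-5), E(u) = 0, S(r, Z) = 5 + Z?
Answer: -14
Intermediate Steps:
A(p) = p²
L(W) = -1 + W (L(W) = W - 1 = -1 + W)
F = 14 (F = (5 + 4) - 1*(-5) = 9 + 5 = 14)
F*L(E(A(1))) = 14*(-1 + 0) = 14*(-1) = -14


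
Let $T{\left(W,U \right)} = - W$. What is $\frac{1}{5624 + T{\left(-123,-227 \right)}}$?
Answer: $\frac{1}{5747} \approx 0.000174$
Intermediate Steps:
$\frac{1}{5624 + T{\left(-123,-227 \right)}} = \frac{1}{5624 - -123} = \frac{1}{5624 + 123} = \frac{1}{5747}$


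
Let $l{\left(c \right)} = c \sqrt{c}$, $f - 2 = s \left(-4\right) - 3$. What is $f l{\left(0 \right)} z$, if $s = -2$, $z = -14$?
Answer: $0$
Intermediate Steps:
$f = 7$ ($f = 2 - -5 = 2 + \left(8 - 3\right) = 2 + 5 = 7$)
$l{\left(c \right)} = c^{\frac{3}{2}}$
$f l{\left(0 \right)} z = 7 \cdot 0^{\frac{3}{2}} \left(-14\right) = 7 \cdot 0 \left(-14\right) = 0 \left(-14\right) = 0$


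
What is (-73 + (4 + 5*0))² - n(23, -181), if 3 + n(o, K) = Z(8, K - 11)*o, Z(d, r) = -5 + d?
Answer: 4695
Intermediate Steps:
n(o, K) = -3 + 3*o (n(o, K) = -3 + (-5 + 8)*o = -3 + 3*o)
(-73 + (4 + 5*0))² - n(23, -181) = (-73 + (4 + 5*0))² - (-3 + 3*23) = (-73 + (4 + 0))² - (-3 + 69) = (-73 + 4)² - 1*66 = (-69)² - 66 = 4761 - 66 = 4695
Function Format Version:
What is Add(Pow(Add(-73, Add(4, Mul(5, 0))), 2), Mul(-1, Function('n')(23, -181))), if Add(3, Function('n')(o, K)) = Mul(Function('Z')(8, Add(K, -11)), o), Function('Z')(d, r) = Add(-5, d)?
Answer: 4695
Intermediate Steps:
Function('n')(o, K) = Add(-3, Mul(3, o)) (Function('n')(o, K) = Add(-3, Mul(Add(-5, 8), o)) = Add(-3, Mul(3, o)))
Add(Pow(Add(-73, Add(4, Mul(5, 0))), 2), Mul(-1, Function('n')(23, -181))) = Add(Pow(Add(-73, Add(4, Mul(5, 0))), 2), Mul(-1, Add(-3, Mul(3, 23)))) = Add(Pow(Add(-73, Add(4, 0)), 2), Mul(-1, Add(-3, 69))) = Add(Pow(Add(-73, 4), 2), Mul(-1, 66)) = Add(Pow(-69, 2), -66) = Add(4761, -66) = 4695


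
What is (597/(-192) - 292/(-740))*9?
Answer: -289287/11840 ≈ -24.433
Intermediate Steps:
(597/(-192) - 292/(-740))*9 = (597*(-1/192) - 292*(-1/740))*9 = (-199/64 + 73/185)*9 = -32143/11840*9 = -289287/11840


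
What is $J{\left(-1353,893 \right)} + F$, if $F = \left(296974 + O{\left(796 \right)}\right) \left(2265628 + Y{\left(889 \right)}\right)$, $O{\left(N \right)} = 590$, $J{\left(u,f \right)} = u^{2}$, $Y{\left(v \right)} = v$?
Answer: $674435695197$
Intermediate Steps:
$F = 674433864588$ ($F = \left(296974 + 590\right) \left(2265628 + 889\right) = 297564 \cdot 2266517 = 674433864588$)
$J{\left(-1353,893 \right)} + F = \left(-1353\right)^{2} + 674433864588 = 1830609 + 674433864588 = 674435695197$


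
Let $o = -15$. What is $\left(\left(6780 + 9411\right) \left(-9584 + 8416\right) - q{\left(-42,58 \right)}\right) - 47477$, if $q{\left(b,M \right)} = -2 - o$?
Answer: $-18958578$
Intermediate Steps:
$q{\left(b,M \right)} = 13$ ($q{\left(b,M \right)} = -2 - -15 = -2 + 15 = 13$)
$\left(\left(6780 + 9411\right) \left(-9584 + 8416\right) - q{\left(-42,58 \right)}\right) - 47477 = \left(\left(6780 + 9411\right) \left(-9584 + 8416\right) - 13\right) - 47477 = \left(16191 \left(-1168\right) - 13\right) - 47477 = \left(-18911088 - 13\right) - 47477 = -18911101 - 47477 = -18958578$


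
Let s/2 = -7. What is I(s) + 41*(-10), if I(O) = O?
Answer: -424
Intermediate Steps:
s = -14 (s = 2*(-7) = -14)
I(s) + 41*(-10) = -14 + 41*(-10) = -14 - 410 = -424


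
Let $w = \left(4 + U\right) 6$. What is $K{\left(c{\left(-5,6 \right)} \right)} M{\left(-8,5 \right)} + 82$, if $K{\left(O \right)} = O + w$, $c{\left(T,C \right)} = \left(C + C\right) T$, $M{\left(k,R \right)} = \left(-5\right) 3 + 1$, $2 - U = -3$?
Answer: $166$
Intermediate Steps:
$U = 5$ ($U = 2 - -3 = 2 + 3 = 5$)
$M{\left(k,R \right)} = -14$ ($M{\left(k,R \right)} = -15 + 1 = -14$)
$c{\left(T,C \right)} = 2 C T$
$w = 54$ ($w = \left(4 + 5\right) 6 = 9 \cdot 6 = 54$)
$K{\left(O \right)} = 54 + O$ ($K{\left(O \right)} = O + 54 = 54 + O$)
$K{\left(c{\left(-5,6 \right)} \right)} M{\left(-8,5 \right)} + 82 = \left(54 + 2 \cdot 6 \left(-5\right)\right) \left(-14\right) + 82 = \left(54 - 60\right) \left(-14\right) + 82 = \left(-6\right) \left(-14\right) + 82 = 84 + 82 = 166$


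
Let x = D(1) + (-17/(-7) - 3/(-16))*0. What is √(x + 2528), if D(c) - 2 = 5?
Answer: 13*√15 ≈ 50.349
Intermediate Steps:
D(c) = 7 (D(c) = 2 + 5 = 7)
x = 7 (x = 7 + (-17/(-7) - 3/(-16))*0 = 7 + (-17*(-⅐) - 3*(-1/16))*0 = 7 + (17/7 + 3/16)*0 = 7 + (293/112)*0 = 7 + 0 = 7)
√(x + 2528) = √(7 + 2528) = √2535 = 13*√15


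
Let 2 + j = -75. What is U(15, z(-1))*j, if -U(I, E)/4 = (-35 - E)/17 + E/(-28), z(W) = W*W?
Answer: -11275/17 ≈ -663.24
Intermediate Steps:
z(W) = W²
j = -77 (j = -2 - 75 = -77)
U(I, E) = 140/17 + 45*E/119 (U(I, E) = -4*((-35 - E)/17 + E/(-28)) = -4*((-35 - E)*(1/17) + E*(-1/28)) = -4*((-35/17 - E/17) - E/28) = -4*(-35/17 - 45*E/476) = 140/17 + 45*E/119)
U(15, z(-1))*j = (140/17 + (45/119)*(-1)²)*(-77) = (140/17 + (45/119)*1)*(-77) = (140/17 + 45/119)*(-77) = (1025/119)*(-77) = -11275/17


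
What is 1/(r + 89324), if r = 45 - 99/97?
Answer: 97/8668694 ≈ 1.1190e-5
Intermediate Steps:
r = 4266/97 (r = 45 - 99*1/97 = 45 - 99/97 = 4266/97 ≈ 43.979)
1/(r + 89324) = 1/(4266/97 + 89324) = 1/(8668694/97) = 97/8668694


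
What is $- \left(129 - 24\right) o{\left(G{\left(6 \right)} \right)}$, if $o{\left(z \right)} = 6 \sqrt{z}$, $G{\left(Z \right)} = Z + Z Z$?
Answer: $- 630 \sqrt{42} \approx -4082.9$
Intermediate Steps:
$G{\left(Z \right)} = Z + Z^{2}$
$- \left(129 - 24\right) o{\left(G{\left(6 \right)} \right)} = - \left(129 - 24\right) 6 \sqrt{6 \left(1 + 6\right)} = - 105 \cdot 6 \sqrt{6 \cdot 7} = - 105 \cdot 6 \sqrt{42} = - 630 \sqrt{42}$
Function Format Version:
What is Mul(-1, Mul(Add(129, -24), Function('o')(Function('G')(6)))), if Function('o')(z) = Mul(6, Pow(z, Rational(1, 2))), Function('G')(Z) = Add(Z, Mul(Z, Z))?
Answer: Mul(-630, Pow(42, Rational(1, 2))) ≈ -4082.9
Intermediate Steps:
Function('G')(Z) = Add(Z, Pow(Z, 2))
Mul(-1, Mul(Add(129, -24), Function('o')(Function('G')(6)))) = Mul(-1, Mul(Add(129, -24), Mul(6, Pow(Mul(6, Add(1, 6)), Rational(1, 2))))) = Mul(-1, Mul(105, Mul(6, Pow(Mul(6, 7), Rational(1, 2))))) = Mul(-1, Mul(105, Mul(6, Pow(42, Rational(1, 2))))) = Mul(-1, Mul(630, Pow(42, Rational(1, 2)))) = Mul(-630, Pow(42, Rational(1, 2)))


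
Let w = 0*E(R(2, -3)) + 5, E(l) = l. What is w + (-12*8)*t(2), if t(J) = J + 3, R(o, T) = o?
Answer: -475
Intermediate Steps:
t(J) = 3 + J
w = 5 (w = 0*2 + 5 = 0 + 5 = 5)
w + (-12*8)*t(2) = 5 + (-12*8)*(3 + 2) = 5 - 96*5 = 5 - 480 = -475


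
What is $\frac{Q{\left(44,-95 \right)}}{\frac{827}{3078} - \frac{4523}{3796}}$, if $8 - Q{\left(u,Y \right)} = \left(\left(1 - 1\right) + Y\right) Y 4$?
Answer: $\frac{210851052048}{5391251} \approx 39110.0$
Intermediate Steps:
$Q{\left(u,Y \right)} = 8 - 4 Y^{2}$ ($Q{\left(u,Y \right)} = 8 - \left(\left(1 - 1\right) + Y\right) Y 4 = 8 - \left(0 + Y\right) Y 4 = 8 - Y Y 4 = 8 - Y^{2} \cdot 4 = 8 - 4 Y^{2}$)
$\frac{Q{\left(44,-95 \right)}}{\frac{827}{3078} - \frac{4523}{3796}} = \frac{8 - 4 \left(-95\right)^{2}}{\frac{827}{3078} - \frac{4523}{3796}} = \frac{8 - 36100}{827 \cdot \frac{1}{3078} - \frac{4523}{3796}} = \frac{8 - 36100}{\frac{827}{3078} - \frac{4523}{3796}} = - \frac{36092}{- \frac{5391251}{5842044}} = \left(-36092\right) \left(- \frac{5842044}{5391251}\right) = \frac{210851052048}{5391251}$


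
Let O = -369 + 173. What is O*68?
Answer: -13328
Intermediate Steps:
O = -196
O*68 = -196*68 = -13328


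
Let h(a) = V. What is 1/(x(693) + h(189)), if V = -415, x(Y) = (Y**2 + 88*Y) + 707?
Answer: 1/541525 ≈ 1.8466e-6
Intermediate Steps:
x(Y) = 707 + Y**2 + 88*Y
h(a) = -415
1/(x(693) + h(189)) = 1/((707 + 693**2 + 88*693) - 415) = 1/((707 + 480249 + 60984) - 415) = 1/(541940 - 415) = 1/541525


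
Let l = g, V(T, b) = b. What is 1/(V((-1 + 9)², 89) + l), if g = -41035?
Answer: -1/40946 ≈ -2.4422e-5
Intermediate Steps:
l = -41035
1/(V((-1 + 9)², 89) + l) = 1/(89 - 41035) = 1/(-40946) = -1/40946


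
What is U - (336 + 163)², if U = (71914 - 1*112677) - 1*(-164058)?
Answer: -125706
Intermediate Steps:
U = 123295 (U = (71914 - 112677) + 164058 = -40763 + 164058 = 123295)
U - (336 + 163)² = 123295 - (336 + 163)² = 123295 - 1*499² = 123295 - 1*249001 = 123295 - 249001 = -125706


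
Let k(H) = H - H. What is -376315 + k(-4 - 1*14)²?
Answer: -376315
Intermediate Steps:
k(H) = 0
-376315 + k(-4 - 1*14)² = -376315 + 0² = -376315 + 0 = -376315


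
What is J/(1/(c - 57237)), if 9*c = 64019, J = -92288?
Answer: 41632408832/9 ≈ 4.6258e+9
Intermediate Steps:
c = 64019/9 (c = (⅑)*64019 = 64019/9 ≈ 7113.2)
J/(1/(c - 57237)) = -92288/(1/(64019/9 - 57237)) = -92288/(1/(-451114/9)) = -92288/(-9/451114) = -92288*(-451114/9) = 41632408832/9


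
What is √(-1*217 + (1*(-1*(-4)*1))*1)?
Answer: I*√213 ≈ 14.595*I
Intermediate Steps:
√(-1*217 + (1*(-1*(-4)*1))*1) = √(-217 + (1*(4*1))*1) = √(-217 + (1*4)*1) = √(-217 + 4*1) = √(-217 + 4) = √(-213) = I*√213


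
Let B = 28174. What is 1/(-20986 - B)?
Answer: -1/49160 ≈ -2.0342e-5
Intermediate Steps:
1/(-20986 - B) = 1/(-20986 - 1*28174) = 1/(-20986 - 28174) = 1/(-49160) = -1/49160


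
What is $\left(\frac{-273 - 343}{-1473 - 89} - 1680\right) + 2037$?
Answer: $\frac{25375}{71} \approx 357.39$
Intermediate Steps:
$\left(\frac{-273 - 343}{-1473 - 89} - 1680\right) + 2037 = \left(- \frac{616}{-1562} - 1680\right) + 2037 = \left(\left(-616\right) \left(- \frac{1}{1562}\right) - 1680\right) + 2037 = \left(\frac{28}{71} - 1680\right) + 2037 = - \frac{119252}{71} + 2037 = \frac{25375}{71}$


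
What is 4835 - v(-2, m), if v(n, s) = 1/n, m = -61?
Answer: 9671/2 ≈ 4835.5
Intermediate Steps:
4835 - v(-2, m) = 4835 - 1/(-2) = 4835 - 1*(-½) = 4835 + ½ = 9671/2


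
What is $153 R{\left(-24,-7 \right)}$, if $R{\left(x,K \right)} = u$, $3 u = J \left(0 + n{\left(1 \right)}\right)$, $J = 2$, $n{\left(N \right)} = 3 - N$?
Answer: $204$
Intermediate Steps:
$u = \frac{4}{3}$ ($u = \frac{2 \left(0 + \left(3 - 1\right)\right)}{3} = \frac{2 \left(0 + 2\right)}{3} = \frac{2 \cdot 2}{3} = \frac{1}{3} \cdot 4 = \frac{4}{3} \approx 1.3333$)
$R{\left(x,K \right)} = \frac{4}{3}$
$153 R{\left(-24,-7 \right)} = 153 \cdot \frac{4}{3} = 204$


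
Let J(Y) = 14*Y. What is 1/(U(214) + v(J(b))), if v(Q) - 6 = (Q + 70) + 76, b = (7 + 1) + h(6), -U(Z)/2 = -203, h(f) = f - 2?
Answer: 1/726 ≈ 0.0013774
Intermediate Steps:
h(f) = -2 + f
U(Z) = 406 (U(Z) = -2*(-203) = 406)
b = 12 (b = (7 + 1) + (-2 + 6) = 8 + 4 = 12)
v(Q) = 152 + Q (v(Q) = 6 + ((Q + 70) + 76) = 6 + ((70 + Q) + 76) = 6 + (146 + Q) = 152 + Q)
1/(U(214) + v(J(b))) = 1/(406 + (152 + 14*12)) = 1/(406 + (152 + 168)) = 1/(406 + 320) = 1/726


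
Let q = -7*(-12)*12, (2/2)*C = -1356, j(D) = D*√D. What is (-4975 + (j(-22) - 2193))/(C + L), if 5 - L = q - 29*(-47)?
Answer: 3584/1861 + 11*I*√22/1861 ≈ 1.9258 + 0.027724*I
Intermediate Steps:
j(D) = D^(3/2)
C = -1356
q = 1008 (q = 84*12 = 1008)
L = -2366 (L = 5 - (1008 - 29*(-47)) = 5 - (1008 - 1*(-1363)) = 5 - (1008 + 1363) = 5 - 1*2371 = 5 - 2371 = -2366)
(-4975 + (j(-22) - 2193))/(C + L) = (-4975 + ((-22)^(3/2) - 2193))/(-1356 - 2366) = (-4975 + (-22*I*√22 - 2193))/(-3722) = (-4975 + (-2193 - 22*I*√22))*(-1/3722) = (-7168 - 22*I*√22)*(-1/3722) = 3584/1861 + 11*I*√22/1861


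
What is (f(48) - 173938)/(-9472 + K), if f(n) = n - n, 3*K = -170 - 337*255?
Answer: 521814/114521 ≈ 4.5565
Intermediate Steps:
K = -86105/3 (K = (-170 - 337*255)/3 = (-170 - 85935)/3 = (1/3)*(-86105) = -86105/3 ≈ -28702.)
f(n) = 0
(f(48) - 173938)/(-9472 + K) = (0 - 173938)/(-9472 - 86105/3) = -173938/(-114521/3) = -173938*(-3/114521) = 521814/114521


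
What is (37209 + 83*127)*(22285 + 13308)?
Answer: 1699565750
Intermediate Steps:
(37209 + 83*127)*(22285 + 13308) = (37209 + 10541)*35593 = 47750*35593 = 1699565750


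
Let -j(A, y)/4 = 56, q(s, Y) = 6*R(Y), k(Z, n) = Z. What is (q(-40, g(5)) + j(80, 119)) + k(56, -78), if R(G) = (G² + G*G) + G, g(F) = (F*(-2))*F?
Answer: 29532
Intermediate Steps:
g(F) = -2*F² (g(F) = (-2*F)*F = -2*F²)
R(G) = G + 2*G² (R(G) = (G² + G²) + G = 2*G² + G = G + 2*G²)
q(s, Y) = 6*Y*(1 + 2*Y) (q(s, Y) = 6*(Y*(1 + 2*Y)) = 6*Y*(1 + 2*Y))
j(A, y) = -224 (j(A, y) = -4*56 = -224)
(q(-40, g(5)) + j(80, 119)) + k(56, -78) = (6*(-2*5²)*(1 + 2*(-2*5²)) - 224) + 56 = (6*(-2*25)*(1 + 2*(-2*25)) - 224) + 56 = (6*(-50)*(1 + 2*(-50)) - 224) + 56 = (6*(-50)*(1 - 100) - 224) + 56 = (6*(-50)*(-99) - 224) + 56 = (29700 - 224) + 56 = 29476 + 56 = 29532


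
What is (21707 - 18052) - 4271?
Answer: -616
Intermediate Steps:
(21707 - 18052) - 4271 = 3655 - 4271 = -616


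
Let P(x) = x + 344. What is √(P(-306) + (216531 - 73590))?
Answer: √142979 ≈ 378.13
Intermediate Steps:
P(x) = 344 + x
√(P(-306) + (216531 - 73590)) = √((344 - 306) + (216531 - 73590)) = √(38 + 142941) = √142979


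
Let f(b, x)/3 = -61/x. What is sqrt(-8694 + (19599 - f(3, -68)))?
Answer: 3*sqrt(1400341)/34 ≈ 104.41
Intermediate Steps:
f(b, x) = -183/x (f(b, x) = 3*(-61/x) = -183/x)
sqrt(-8694 + (19599 - f(3, -68))) = sqrt(-8694 + (19599 - (-183)/(-68))) = sqrt(-8694 + (19599 - (-183)*(-1)/68)) = sqrt(-8694 + (19599 - 1*183/68)) = sqrt(-8694 + (19599 - 183/68)) = sqrt(-8694 + 1332549/68) = sqrt(741357/68) = 3*sqrt(1400341)/34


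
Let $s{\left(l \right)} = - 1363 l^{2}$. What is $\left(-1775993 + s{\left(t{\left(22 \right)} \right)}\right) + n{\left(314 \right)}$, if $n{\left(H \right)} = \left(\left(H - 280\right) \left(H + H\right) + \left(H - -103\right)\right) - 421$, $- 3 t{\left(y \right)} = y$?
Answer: $- \frac{16451497}{9} \approx -1.8279 \cdot 10^{6}$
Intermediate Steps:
$t{\left(y \right)} = - \frac{y}{3}$
$n{\left(H \right)} = -318 + H + 2 H \left(-280 + H\right)$ ($n{\left(H \right)} = \left(\left(-280 + H\right) 2 H + \left(H + 103\right)\right) - 421 = \left(2 H \left(-280 + H\right) + \left(103 + H\right)\right) - 421 = \left(103 + H + 2 H \left(-280 + H\right)\right) - 421 = -318 + H + 2 H \left(-280 + H\right)$)
$\left(-1775993 + s{\left(t{\left(22 \right)} \right)}\right) + n{\left(314 \right)} = \left(-1775993 - 1363 \left(\left(- \frac{1}{3}\right) 22\right)^{2}\right) - \left(175844 - 197192\right) = \left(-1775993 - 1363 \left(- \frac{22}{3}\right)^{2}\right) - -21348 = \left(-1775993 - \frac{659692}{9}\right) - -21348 = \left(-1775993 - \frac{659692}{9}\right) + 21348 = - \frac{16643629}{9} + 21348 = - \frac{16451497}{9}$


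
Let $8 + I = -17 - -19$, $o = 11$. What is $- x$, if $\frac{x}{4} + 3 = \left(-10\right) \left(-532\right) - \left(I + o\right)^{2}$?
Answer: $-21168$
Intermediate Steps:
$I = -6$ ($I = -8 - -2 = -8 + \left(-17 + 19\right) = -8 + 2 = -6$)
$x = 21168$ ($x = -12 + 4 \left(\left(-10\right) \left(-532\right) - \left(-6 + 11\right)^{2}\right) = -12 + 4 \left(5320 - 5^{2}\right) = -12 + 4 \left(5320 - 25\right) = -12 + 4 \cdot 5295 = -12 + 21180 = 21168$)
$- x = \left(-1\right) 21168 = -21168$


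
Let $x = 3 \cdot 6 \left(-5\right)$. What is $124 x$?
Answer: $-11160$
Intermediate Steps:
$x = -90$ ($x = 18 \left(-5\right) = -90$)
$124 x = 124 \left(-90\right) = -11160$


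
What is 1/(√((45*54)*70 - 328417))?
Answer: -I*√158317/158317 ≈ -0.0025133*I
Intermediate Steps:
1/(√((45*54)*70 - 328417)) = 1/(√(2430*70 - 328417)) = 1/(√(170100 - 328417)) = 1/(√(-158317)) = 1/(I*√158317) = -I*√158317/158317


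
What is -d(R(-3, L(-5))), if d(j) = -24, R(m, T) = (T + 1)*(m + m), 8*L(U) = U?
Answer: 24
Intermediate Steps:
L(U) = U/8
R(m, T) = 2*m*(1 + T) (R(m, T) = (1 + T)*(2*m) = 2*m*(1 + T))
-d(R(-3, L(-5))) = -1*(-24) = 24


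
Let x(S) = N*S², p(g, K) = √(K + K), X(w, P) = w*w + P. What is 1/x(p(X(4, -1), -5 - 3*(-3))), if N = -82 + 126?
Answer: 1/352 ≈ 0.0028409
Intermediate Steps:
N = 44
X(w, P) = P + w² (X(w, P) = w² + P = P + w²)
p(g, K) = √2*√K (p(g, K) = √(2*K) = √2*√K)
x(S) = 44*S²
1/x(p(X(4, -1), -5 - 3*(-3))) = 1/(44*(√2*√(-5 - 3*(-3)))²) = 1/(44*(√2*√(-5 + 9))²) = 1/(44*(√2*√4)²) = 1/(44*(√2*2)²) = 1/(44*(2*√2)²) = 1/(44*8) = 1/352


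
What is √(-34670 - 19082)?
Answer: 2*I*√13438 ≈ 231.84*I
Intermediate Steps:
√(-34670 - 19082) = √(-53752) = 2*I*√13438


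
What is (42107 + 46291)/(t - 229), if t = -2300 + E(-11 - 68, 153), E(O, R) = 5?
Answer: -44199/1262 ≈ -35.023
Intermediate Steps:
t = -2295 (t = -2300 + 5 = -2295)
(42107 + 46291)/(t - 229) = (42107 + 46291)/(-2295 - 229) = 88398/(-2524) = 88398*(-1/2524) = -44199/1262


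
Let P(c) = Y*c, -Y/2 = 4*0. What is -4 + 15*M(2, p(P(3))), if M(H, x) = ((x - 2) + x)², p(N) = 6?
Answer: 1496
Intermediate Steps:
Y = 0 (Y = -8*0 = -2*0 = 0)
P(c) = 0 (P(c) = 0*c = 0)
M(H, x) = (-2 + 2*x)² (M(H, x) = ((-2 + x) + x)² = (-2 + 2*x)²)
-4 + 15*M(2, p(P(3))) = -4 + 15*(4*(-1 + 6)²) = -4 + 15*(4*5²) = -4 + 15*(4*25) = -4 + 15*100 = -4 + 1500 = 1496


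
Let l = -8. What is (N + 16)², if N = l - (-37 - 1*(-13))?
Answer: 1024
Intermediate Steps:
N = 16 (N = -8 - (-37 - 1*(-13)) = -8 - (-37 + 13) = -8 - 1*(-24) = -8 + 24 = 16)
(N + 16)² = (16 + 16)² = 32² = 1024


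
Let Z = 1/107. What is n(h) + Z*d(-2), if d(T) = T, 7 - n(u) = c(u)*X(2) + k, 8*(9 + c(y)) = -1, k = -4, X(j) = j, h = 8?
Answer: 12511/428 ≈ 29.231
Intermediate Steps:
c(y) = -73/8 (c(y) = -9 + (⅛)*(-1) = -9 - ⅛ = -73/8)
n(u) = 117/4 (n(u) = 7 - (-73/8*2 - 4) = 7 - (-73/4 - 4) = 7 - 1*(-89/4) = 7 + 89/4 = 117/4)
Z = 1/107 ≈ 0.0093458
n(h) + Z*d(-2) = 117/4 + (1/107)*(-2) = 117/4 - 2/107 = 12511/428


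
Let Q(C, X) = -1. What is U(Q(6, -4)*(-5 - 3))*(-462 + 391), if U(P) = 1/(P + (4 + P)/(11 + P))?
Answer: -1349/164 ≈ -8.2256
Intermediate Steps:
U(P) = 1/(P + (4 + P)/(11 + P))
U(Q(6, -4)*(-5 - 3))*(-462 + 391) = ((11 - (-5 - 3))/(4 + (-(-5 - 3))² + 12*(-(-5 - 3))))*(-462 + 391) = ((11 - 1*(-8))/(4 + (-1*(-8))² + 12*(-1*(-8))))*(-71) = ((11 + 8)/(4 + 8² + 12*8))*(-71) = (19/(4 + 64 + 96))*(-71) = (19/164)*(-71) = -1349/164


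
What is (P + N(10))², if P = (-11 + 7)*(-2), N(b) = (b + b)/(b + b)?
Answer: 81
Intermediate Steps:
N(b) = 1 (N(b) = (2*b)/((2*b)) = (2*b)*(1/(2*b)) = 1)
P = 8 (P = -4*(-2) = 8)
(P + N(10))² = (8 + 1)² = 9² = 81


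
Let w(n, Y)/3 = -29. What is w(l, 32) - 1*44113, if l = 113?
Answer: -44200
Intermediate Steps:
w(n, Y) = -87 (w(n, Y) = 3*(-29) = -87)
w(l, 32) - 1*44113 = -87 - 1*44113 = -87 - 44113 = -44200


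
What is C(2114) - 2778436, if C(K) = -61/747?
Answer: -2075491753/747 ≈ -2.7784e+6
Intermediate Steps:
C(K) = -61/747 (C(K) = -61*1/747 = -61/747)
C(2114) - 2778436 = -61/747 - 2778436 = -2075491753/747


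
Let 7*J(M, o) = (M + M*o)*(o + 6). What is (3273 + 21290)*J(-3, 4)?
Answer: -526350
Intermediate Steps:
J(M, o) = (6 + o)*(M + M*o)/7 (J(M, o) = ((M + M*o)*(o + 6))/7 = ((M + M*o)*(6 + o))/7 = ((6 + o)*(M + M*o))/7 = (6 + o)*(M + M*o)/7)
(3273 + 21290)*J(-3, 4) = (3273 + 21290)*((1/7)*(-3)*(6 + 4**2 + 7*4)) = 24563*((1/7)*(-3)*(6 + 16 + 28)) = 24563*((1/7)*(-3)*50) = 24563*(-150/7) = -526350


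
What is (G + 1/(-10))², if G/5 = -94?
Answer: 22099401/100 ≈ 2.2099e+5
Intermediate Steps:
G = -470 (G = 5*(-94) = -470)
(G + 1/(-10))² = (-470 + 1/(-10))² = (-470 - ⅒)² = (-4701/10)² = 22099401/100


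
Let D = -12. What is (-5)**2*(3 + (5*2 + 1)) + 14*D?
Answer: 182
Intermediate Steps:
(-5)**2*(3 + (5*2 + 1)) + 14*D = (-5)**2*(3 + (5*2 + 1)) + 14*(-12) = 25*(3 + (10 + 1)) - 168 = 25*(3 + 11) - 168 = 25*14 - 168 = 350 - 168 = 182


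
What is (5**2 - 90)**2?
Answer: 4225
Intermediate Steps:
(5**2 - 90)**2 = (25 - 90)**2 = (-65)**2 = 4225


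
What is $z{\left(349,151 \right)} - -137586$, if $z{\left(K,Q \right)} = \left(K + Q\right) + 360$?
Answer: $138446$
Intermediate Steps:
$z{\left(K,Q \right)} = 360 + K + Q$
$z{\left(349,151 \right)} - -137586 = \left(360 + 349 + 151\right) - -137586 = 860 + 137586 = 138446$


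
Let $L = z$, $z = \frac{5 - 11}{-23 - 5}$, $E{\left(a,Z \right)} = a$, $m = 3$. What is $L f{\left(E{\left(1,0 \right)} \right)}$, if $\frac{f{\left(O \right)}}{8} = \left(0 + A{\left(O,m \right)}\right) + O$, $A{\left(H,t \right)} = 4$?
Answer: $\frac{60}{7} \approx 8.5714$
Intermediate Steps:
$z = \frac{3}{14}$ ($z = - \frac{6}{-28} = \left(-6\right) \left(- \frac{1}{28}\right) = \frac{3}{14} \approx 0.21429$)
$L = \frac{3}{14} \approx 0.21429$
$f{\left(O \right)} = 32 + 8 O$ ($f{\left(O \right)} = 8 \left(\left(0 + 4\right) + O\right) = 8 \left(4 + O\right) = 32 + 8 O$)
$L f{\left(E{\left(1,0 \right)} \right)} = \frac{3 \left(32 + 8 \cdot 1\right)}{14} = \frac{3 \left(32 + 8\right)}{14} = \frac{3}{14} \cdot 40 = \frac{60}{7}$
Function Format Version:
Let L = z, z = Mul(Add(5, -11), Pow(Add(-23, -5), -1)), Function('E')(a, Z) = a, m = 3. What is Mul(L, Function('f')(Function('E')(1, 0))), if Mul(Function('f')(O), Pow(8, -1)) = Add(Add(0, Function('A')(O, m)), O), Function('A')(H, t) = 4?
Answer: Rational(60, 7) ≈ 8.5714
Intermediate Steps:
z = Rational(3, 14) (z = Mul(-6, Pow(-28, -1)) = Mul(-6, Rational(-1, 28)) = Rational(3, 14) ≈ 0.21429)
L = Rational(3, 14) ≈ 0.21429
Function('f')(O) = Add(32, Mul(8, O)) (Function('f')(O) = Mul(8, Add(Add(0, 4), O)) = Mul(8, Add(4, O)) = Add(32, Mul(8, O)))
Mul(L, Function('f')(Function('E')(1, 0))) = Mul(Rational(3, 14), Add(32, Mul(8, 1))) = Mul(Rational(3, 14), Add(32, 8)) = Mul(Rational(3, 14), 40) = Rational(60, 7)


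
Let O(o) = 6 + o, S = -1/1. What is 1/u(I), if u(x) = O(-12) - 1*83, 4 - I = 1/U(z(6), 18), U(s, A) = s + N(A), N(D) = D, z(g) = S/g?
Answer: -1/89 ≈ -0.011236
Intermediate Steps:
S = -1 (S = -1*1 = -1)
z(g) = -1/g
U(s, A) = A + s (U(s, A) = s + A = A + s)
I = 422/107 (I = 4 - 1/(18 - 1/6) = 4 - 1/107/6 = 4 - 1*6/107 = 4 - 6/107 = 422/107 ≈ 3.9439)
u(x) = -89 (u(x) = (6 - 12) - 1*83 = -6 - 83 = -89)
1/u(I) = 1/(-89) = -1/89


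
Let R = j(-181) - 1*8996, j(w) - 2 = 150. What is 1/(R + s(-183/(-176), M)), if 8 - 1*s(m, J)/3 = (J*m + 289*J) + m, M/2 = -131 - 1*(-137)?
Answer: -176/3390561 ≈ -5.1909e-5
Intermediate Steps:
j(w) = 152 (j(w) = 2 + 150 = 152)
R = -8844 (R = 152 - 1*8996 = 152 - 8996 = -8844)
M = 12 (M = 2*(-131 - 1*(-137)) = 2*(-131 + 137) = 2*6 = 12)
s(m, J) = 24 - 867*J - 3*m - 3*J*m (s(m, J) = 24 - 3*((J*m + 289*J) + m) = 24 - 3*((289*J + J*m) + m) = 24 - 3*(m + 289*J + J*m) = 24 + (-867*J - 3*m - 3*J*m) = 24 - 867*J - 3*m - 3*J*m)
1/(R + s(-183/(-176), M)) = 1/(-8844 + (24 - 867*12 - (-549)/(-176) - 3*12*(-183/(-176)))) = 1/(-8844 + (24 - 10404 - (-549)*(-1)/176 - 3*12*(-183*(-1/176)))) = 1/(-8844 + (24 - 10404 - 3*183/176 - 3*12*183/176)) = 1/(-8844 + (24 - 10404 - 549/176 - 1647/44)) = 1/(-8844 - 1834017/176) = 1/(-3390561/176) = -176/3390561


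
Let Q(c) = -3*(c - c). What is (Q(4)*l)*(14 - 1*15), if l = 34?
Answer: 0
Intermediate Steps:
Q(c) = 0 (Q(c) = -3*0 = 0)
(Q(4)*l)*(14 - 1*15) = (0*34)*(14 - 1*15) = 0*(14 - 15) = 0*(-1) = 0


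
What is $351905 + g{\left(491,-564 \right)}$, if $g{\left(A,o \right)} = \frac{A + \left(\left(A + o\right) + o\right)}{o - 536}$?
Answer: $\frac{193547823}{550} \approx 3.5191 \cdot 10^{5}$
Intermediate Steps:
$g{\left(A,o \right)} = \frac{2 A + 2 o}{-536 + o}$ ($g{\left(A,o \right)} = \frac{A + \left(A + 2 o\right)}{-536 + o} = \frac{2 A + 2 o}{-536 + o}$)
$351905 + g{\left(491,-564 \right)} = 351905 + \frac{2 \left(491 - 564\right)}{-536 - 564} = 351905 + 2 \frac{1}{-1100} \left(-73\right) = 351905 + 2 \left(- \frac{1}{1100}\right) \left(-73\right) = 351905 + \frac{73}{550} = \frac{193547823}{550}$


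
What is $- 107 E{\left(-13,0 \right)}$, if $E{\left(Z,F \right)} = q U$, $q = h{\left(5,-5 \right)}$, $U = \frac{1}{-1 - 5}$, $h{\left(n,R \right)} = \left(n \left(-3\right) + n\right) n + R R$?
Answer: $- \frac{2675}{6} \approx -445.83$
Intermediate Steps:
$h{\left(n,R \right)} = R^{2} - 2 n^{2}$ ($h{\left(n,R \right)} = \left(- 3 n + n\right) n + R^{2} = - 2 n n + R^{2} = - 2 n^{2} + R^{2} = R^{2} - 2 n^{2}$)
$U = - \frac{1}{6}$ ($U = \frac{1}{-6} = - \frac{1}{6} \approx -0.16667$)
$q = -25$ ($q = \left(-5\right)^{2} - 2 \cdot 5^{2} = 25 - 50 = -25$)
$E{\left(Z,F \right)} = \frac{25}{6}$ ($E{\left(Z,F \right)} = \left(-25\right) \left(- \frac{1}{6}\right) = \frac{25}{6}$)
$- 107 E{\left(-13,0 \right)} = \left(-107\right) \frac{25}{6} = - \frac{2675}{6}$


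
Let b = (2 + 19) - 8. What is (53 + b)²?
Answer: 4356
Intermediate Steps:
b = 13 (b = 21 - 8 = 13)
(53 + b)² = (53 + 13)² = 66² = 4356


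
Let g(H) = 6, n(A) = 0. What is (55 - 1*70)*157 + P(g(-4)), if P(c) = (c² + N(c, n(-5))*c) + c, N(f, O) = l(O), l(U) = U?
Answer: -2313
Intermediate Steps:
N(f, O) = O
P(c) = c + c² (P(c) = (c² + 0*c) + c = (c² + 0) + c = c² + c = c + c²)
(55 - 1*70)*157 + P(g(-4)) = (55 - 1*70)*157 + 6*(1 + 6) = (55 - 70)*157 + 6*7 = -15*157 + 42 = -2355 + 42 = -2313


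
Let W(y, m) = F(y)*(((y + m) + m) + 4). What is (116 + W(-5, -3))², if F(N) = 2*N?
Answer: 34596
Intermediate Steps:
W(y, m) = 2*y*(4 + y + 2*m) (W(y, m) = (2*y)*(((y + m) + m) + 4) = (2*y)*(((m + y) + m) + 4) = (2*y)*((y + 2*m) + 4) = (2*y)*(4 + y + 2*m) = 2*y*(4 + y + 2*m))
(116 + W(-5, -3))² = (116 + 2*(-5)*(4 - 5 + 2*(-3)))² = (116 + 2*(-5)*(4 - 5 - 6))² = (116 + 2*(-5)*(-7))² = (116 + 70)² = 186² = 34596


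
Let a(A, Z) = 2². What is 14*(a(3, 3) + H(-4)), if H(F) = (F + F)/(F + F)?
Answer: 70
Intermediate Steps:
a(A, Z) = 4
H(F) = 1 (H(F) = (2*F)/((2*F)) = (2*F)*(1/(2*F)) = 1)
14*(a(3, 3) + H(-4)) = 14*(4 + 1) = 14*5 = 70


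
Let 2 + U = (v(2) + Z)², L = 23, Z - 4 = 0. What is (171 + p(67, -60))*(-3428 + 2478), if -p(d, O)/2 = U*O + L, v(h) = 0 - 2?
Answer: -346750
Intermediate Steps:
Z = 4 (Z = 4 + 0 = 4)
v(h) = -2
U = 2 (U = -2 + (-2 + 4)² = -2 + 2² = -2 + 4 = 2)
p(d, O) = -46 - 4*O (p(d, O) = -2*(2*O + 23) = -2*(23 + 2*O) = -46 - 4*O)
(171 + p(67, -60))*(-3428 + 2478) = (171 + (-46 - 4*(-60)))*(-3428 + 2478) = (171 + (-46 + 240))*(-950) = (171 + 194)*(-950) = 365*(-950) = -346750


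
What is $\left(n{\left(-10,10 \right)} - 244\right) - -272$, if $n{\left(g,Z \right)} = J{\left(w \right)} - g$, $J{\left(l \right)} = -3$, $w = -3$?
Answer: $35$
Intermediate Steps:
$n{\left(g,Z \right)} = -3 - g$
$\left(n{\left(-10,10 \right)} - 244\right) - -272 = \left(\left(-3 - -10\right) - 244\right) - -272 = \left(\left(-3 + 10\right) - 244\right) + 272 = \left(7 - 244\right) + 272 = -237 + 272 = 35$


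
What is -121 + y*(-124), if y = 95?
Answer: -11901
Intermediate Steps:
-121 + y*(-124) = -121 + 95*(-124) = -121 - 11780 = -11901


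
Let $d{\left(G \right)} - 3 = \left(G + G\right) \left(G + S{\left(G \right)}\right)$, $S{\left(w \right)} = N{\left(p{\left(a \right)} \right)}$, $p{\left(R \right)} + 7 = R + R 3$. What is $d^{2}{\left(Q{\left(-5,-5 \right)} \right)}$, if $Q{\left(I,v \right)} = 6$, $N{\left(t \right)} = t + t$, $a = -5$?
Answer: $328329$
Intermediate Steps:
$p{\left(R \right)} = -7 + 4 R$ ($p{\left(R \right)} = -7 + \left(R + R 3\right) = -7 + \left(R + 3 R\right) = -7 + 4 R$)
$N{\left(t \right)} = 2 t$
$S{\left(w \right)} = -54$ ($S{\left(w \right)} = 2 \left(-7 + 4 \left(-5\right)\right) = 2 \left(-7 - 20\right) = 2 \left(-27\right) = -54$)
$d{\left(G \right)} = 3 + 2 G \left(-54 + G\right)$ ($d{\left(G \right)} = 3 + \left(G + G\right) \left(G - 54\right) = 3 + 2 G \left(-54 + G\right)$)
$d^{2}{\left(Q{\left(-5,-5 \right)} \right)} = \left(3 - 648 + 2 \cdot 6^{2}\right)^{2} = \left(3 - 648 + 2 \cdot 36\right)^{2} = \left(3 - 648 + 72\right)^{2} = \left(-573\right)^{2} = 328329$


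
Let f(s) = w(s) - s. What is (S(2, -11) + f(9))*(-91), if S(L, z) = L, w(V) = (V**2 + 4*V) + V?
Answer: -10829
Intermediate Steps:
w(V) = V**2 + 5*V
f(s) = -s + s*(5 + s) (f(s) = s*(5 + s) - s = -s + s*(5 + s))
(S(2, -11) + f(9))*(-91) = (2 + 9*(4 + 9))*(-91) = (2 + 9*13)*(-91) = (2 + 117)*(-91) = 119*(-91) = -10829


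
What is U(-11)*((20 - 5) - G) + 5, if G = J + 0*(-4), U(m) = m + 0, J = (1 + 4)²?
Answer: 115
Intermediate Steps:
J = 25 (J = 5² = 25)
U(m) = m
G = 25 (G = 25 + 0*(-4) = 25 + 0 = 25)
U(-11)*((20 - 5) - G) + 5 = -11*((20 - 5) - 1*25) + 5 = -11*(15 - 25) + 5 = -11*(-10) + 5 = 110 + 5 = 115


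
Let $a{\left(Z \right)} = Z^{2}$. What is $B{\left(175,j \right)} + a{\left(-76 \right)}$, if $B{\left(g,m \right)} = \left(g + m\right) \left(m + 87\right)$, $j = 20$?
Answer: $26641$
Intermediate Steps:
$B{\left(g,m \right)} = \left(87 + m\right) \left(g + m\right)$ ($B{\left(g,m \right)} = \left(g + m\right) \left(87 + m\right) = \left(87 + m\right) \left(g + m\right)$)
$B{\left(175,j \right)} + a{\left(-76 \right)} = \left(20^{2} + 87 \cdot 175 + 87 \cdot 20 + 175 \cdot 20\right) + \left(-76\right)^{2} = \left(400 + 15225 + 1740 + 3500\right) + 5776 = 20865 + 5776 = 26641$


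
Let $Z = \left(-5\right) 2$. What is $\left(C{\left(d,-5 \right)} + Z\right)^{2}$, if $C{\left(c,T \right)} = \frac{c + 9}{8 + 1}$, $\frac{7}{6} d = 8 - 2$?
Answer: $\frac{3481}{49} \approx 71.041$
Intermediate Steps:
$d = \frac{36}{7}$ ($d = \frac{6 \left(8 - 2\right)}{7} = \frac{6}{7} \cdot 6 = \frac{36}{7} \approx 5.1429$)
$Z = -10$
$C{\left(c,T \right)} = 1 + \frac{c}{9}$ ($C{\left(c,T \right)} = \frac{9 + c}{9} = \left(9 + c\right) \frac{1}{9} = 1 + \frac{c}{9}$)
$\left(C{\left(d,-5 \right)} + Z\right)^{2} = \left(\left(1 + \frac{1}{9} \cdot \frac{36}{7}\right) - 10\right)^{2} = \left(\left(1 + \frac{4}{7}\right) - 10\right)^{2} = \left(\frac{11}{7} - 10\right)^{2} = \left(- \frac{59}{7}\right)^{2} = \frac{3481}{49}$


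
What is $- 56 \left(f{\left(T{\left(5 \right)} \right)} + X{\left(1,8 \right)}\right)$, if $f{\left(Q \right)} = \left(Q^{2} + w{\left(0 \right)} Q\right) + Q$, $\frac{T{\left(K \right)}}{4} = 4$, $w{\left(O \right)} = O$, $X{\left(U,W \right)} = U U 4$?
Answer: $-15456$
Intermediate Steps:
$X{\left(U,W \right)} = 4 U^{2}$ ($X{\left(U,W \right)} = U^{2} \cdot 4 = 4 U^{2}$)
$T{\left(K \right)} = 16$ ($T{\left(K \right)} = 4 \cdot 4 = 16$)
$f{\left(Q \right)} = Q + Q^{2}$ ($f{\left(Q \right)} = \left(Q^{2} + 0 Q\right) + Q = \left(Q^{2} + 0\right) + Q = Q^{2} + Q = Q + Q^{2}$)
$- 56 \left(f{\left(T{\left(5 \right)} \right)} + X{\left(1,8 \right)}\right) = - 56 \left(16 \left(1 + 16\right) + 4 \cdot 1^{2}\right) = - 56 \left(16 \cdot 17 + 4 \cdot 1\right) = - 56 \left(272 + 4\right) = \left(-56\right) 276 = -15456$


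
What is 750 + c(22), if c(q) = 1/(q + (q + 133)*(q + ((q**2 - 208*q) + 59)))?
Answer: 466262249/621683 ≈ 750.00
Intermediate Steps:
c(q) = 1/(q + (133 + q)*(59 + q**2 - 207*q)) (c(q) = 1/(q + (133 + q)*(q + (59 + q**2 - 208*q))) = 1/(q + (133 + q)*(59 + q**2 - 207*q)))
750 + c(22) = 750 + 1/(7847 + 22**3 - 27471*22 - 74*22**2) = 750 + 1/(7847 + 10648 - 604362 - 74*484) = 750 + 1/(7847 + 10648 - 604362 - 35816) = 750 + 1/(-621683) = 750 - 1/621683 = 466262249/621683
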